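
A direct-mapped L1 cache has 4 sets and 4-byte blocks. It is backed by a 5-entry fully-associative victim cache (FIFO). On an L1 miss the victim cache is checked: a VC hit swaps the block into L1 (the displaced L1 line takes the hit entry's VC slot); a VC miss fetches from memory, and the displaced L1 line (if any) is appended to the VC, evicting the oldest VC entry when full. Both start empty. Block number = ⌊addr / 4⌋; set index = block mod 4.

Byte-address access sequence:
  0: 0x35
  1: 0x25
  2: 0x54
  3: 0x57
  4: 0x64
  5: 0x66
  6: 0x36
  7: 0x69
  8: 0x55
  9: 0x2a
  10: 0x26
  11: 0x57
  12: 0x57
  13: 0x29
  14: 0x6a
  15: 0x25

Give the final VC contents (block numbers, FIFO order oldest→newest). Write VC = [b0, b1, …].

0: 0x35 (blk 13, set 1) → MISS  vc=[]
1: 0x25 (blk 9, set 1) → MISS  vc=[13]
2: 0x54 (blk 21, set 1) → MISS  vc=[13, 9]
3: 0x57 (blk 21, set 1) → L1-HIT  vc=[13, 9]
4: 0x64 (blk 25, set 1) → MISS  vc=[13, 9, 21]
5: 0x66 (blk 25, set 1) → L1-HIT  vc=[13, 9, 21]
6: 0x36 (blk 13, set 1) → VC-HIT  vc=[25, 9, 21]
7: 0x69 (blk 26, set 2) → MISS  vc=[25, 9, 21]
8: 0x55 (blk 21, set 1) → VC-HIT  vc=[25, 9, 13]
9: 0x2a (blk 10, set 2) → MISS  vc=[25, 9, 13, 26]
10: 0x26 (blk 9, set 1) → VC-HIT  vc=[25, 21, 13, 26]
11: 0x57 (blk 21, set 1) → VC-HIT  vc=[25, 9, 13, 26]
12: 0x57 (blk 21, set 1) → L1-HIT  vc=[25, 9, 13, 26]
13: 0x29 (blk 10, set 2) → L1-HIT  vc=[25, 9, 13, 26]
14: 0x6a (blk 26, set 2) → VC-HIT  vc=[25, 9, 13, 10]
15: 0x25 (blk 9, set 1) → VC-HIT  vc=[25, 21, 13, 10]

VC = [25, 21, 13, 10]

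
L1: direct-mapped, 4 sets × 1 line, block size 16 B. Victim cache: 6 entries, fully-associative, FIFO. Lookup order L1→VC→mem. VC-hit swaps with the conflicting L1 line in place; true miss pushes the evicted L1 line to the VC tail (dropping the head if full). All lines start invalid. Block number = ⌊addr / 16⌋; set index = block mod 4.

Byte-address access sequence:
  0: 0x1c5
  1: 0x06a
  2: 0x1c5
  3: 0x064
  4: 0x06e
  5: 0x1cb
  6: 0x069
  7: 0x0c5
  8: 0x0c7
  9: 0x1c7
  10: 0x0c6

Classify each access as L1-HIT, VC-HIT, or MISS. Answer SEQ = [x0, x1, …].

SEQ = [MISS, MISS, L1-HIT, L1-HIT, L1-HIT, L1-HIT, L1-HIT, MISS, L1-HIT, VC-HIT, VC-HIT]

#0 0x1c5→b28/s0 MISS; vc=[]
#1 0x6a→b6/s2 MISS; vc=[]
#2 0x1c5→b28/s0 L1-HIT; vc=[]
#3 0x64→b6/s2 L1-HIT; vc=[]
#4 0x6e→b6/s2 L1-HIT; vc=[]
#5 0x1cb→b28/s0 L1-HIT; vc=[]
#6 0x69→b6/s2 L1-HIT; vc=[]
#7 0xc5→b12/s0 MISS; vc=[28]
#8 0xc7→b12/s0 L1-HIT; vc=[28]
#9 0x1c7→b28/s0 VC-HIT; vc=[12]
#10 0xc6→b12/s0 VC-HIT; vc=[28]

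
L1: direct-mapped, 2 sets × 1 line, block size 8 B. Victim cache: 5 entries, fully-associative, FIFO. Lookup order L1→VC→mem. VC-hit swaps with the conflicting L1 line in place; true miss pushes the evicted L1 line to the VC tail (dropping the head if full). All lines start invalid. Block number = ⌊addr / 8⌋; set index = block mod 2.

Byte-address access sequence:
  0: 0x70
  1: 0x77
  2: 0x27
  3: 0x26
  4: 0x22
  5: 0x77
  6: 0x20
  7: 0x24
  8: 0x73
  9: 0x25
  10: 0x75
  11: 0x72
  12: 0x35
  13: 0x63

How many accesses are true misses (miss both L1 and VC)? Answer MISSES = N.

  [0] addr=0x70 blk=14 s=0: MISS | VC []
  [1] addr=0x77 blk=14 s=0: L1-HIT | VC []
  [2] addr=0x27 blk=4 s=0: MISS | VC [14]
  [3] addr=0x26 blk=4 s=0: L1-HIT | VC [14]
  [4] addr=0x22 blk=4 s=0: L1-HIT | VC [14]
  [5] addr=0x77 blk=14 s=0: VC-HIT | VC [4]
  [6] addr=0x20 blk=4 s=0: VC-HIT | VC [14]
  [7] addr=0x24 blk=4 s=0: L1-HIT | VC [14]
  [8] addr=0x73 blk=14 s=0: VC-HIT | VC [4]
  [9] addr=0x25 blk=4 s=0: VC-HIT | VC [14]
  [10] addr=0x75 blk=14 s=0: VC-HIT | VC [4]
  [11] addr=0x72 blk=14 s=0: L1-HIT | VC [4]
  [12] addr=0x35 blk=6 s=0: MISS | VC [4, 14]
  [13] addr=0x63 blk=12 s=0: MISS | VC [4, 14, 6]

MISSES = 4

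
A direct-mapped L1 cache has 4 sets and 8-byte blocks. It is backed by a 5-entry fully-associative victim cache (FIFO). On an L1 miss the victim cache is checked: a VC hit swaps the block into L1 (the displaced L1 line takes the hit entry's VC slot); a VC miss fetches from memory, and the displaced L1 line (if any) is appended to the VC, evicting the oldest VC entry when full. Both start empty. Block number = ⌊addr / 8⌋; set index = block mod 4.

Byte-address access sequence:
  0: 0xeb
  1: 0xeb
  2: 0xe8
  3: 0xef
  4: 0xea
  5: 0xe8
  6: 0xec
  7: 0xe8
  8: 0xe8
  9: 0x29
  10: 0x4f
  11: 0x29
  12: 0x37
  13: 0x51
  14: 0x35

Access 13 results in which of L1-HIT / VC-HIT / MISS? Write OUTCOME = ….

OUTCOME = MISS

0: 0xeb (blk 29, set 1) → MISS  vc=[]
1: 0xeb (blk 29, set 1) → L1-HIT  vc=[]
2: 0xe8 (blk 29, set 1) → L1-HIT  vc=[]
3: 0xef (blk 29, set 1) → L1-HIT  vc=[]
4: 0xea (blk 29, set 1) → L1-HIT  vc=[]
5: 0xe8 (blk 29, set 1) → L1-HIT  vc=[]
6: 0xec (blk 29, set 1) → L1-HIT  vc=[]
7: 0xe8 (blk 29, set 1) → L1-HIT  vc=[]
8: 0xe8 (blk 29, set 1) → L1-HIT  vc=[]
9: 0x29 (blk 5, set 1) → MISS  vc=[29]
10: 0x4f (blk 9, set 1) → MISS  vc=[29, 5]
11: 0x29 (blk 5, set 1) → VC-HIT  vc=[29, 9]
12: 0x37 (blk 6, set 2) → MISS  vc=[29, 9]
13: 0x51 (blk 10, set 2) → MISS  vc=[29, 9, 6]
14: 0x35 (blk 6, set 2) → VC-HIT  vc=[29, 9, 10]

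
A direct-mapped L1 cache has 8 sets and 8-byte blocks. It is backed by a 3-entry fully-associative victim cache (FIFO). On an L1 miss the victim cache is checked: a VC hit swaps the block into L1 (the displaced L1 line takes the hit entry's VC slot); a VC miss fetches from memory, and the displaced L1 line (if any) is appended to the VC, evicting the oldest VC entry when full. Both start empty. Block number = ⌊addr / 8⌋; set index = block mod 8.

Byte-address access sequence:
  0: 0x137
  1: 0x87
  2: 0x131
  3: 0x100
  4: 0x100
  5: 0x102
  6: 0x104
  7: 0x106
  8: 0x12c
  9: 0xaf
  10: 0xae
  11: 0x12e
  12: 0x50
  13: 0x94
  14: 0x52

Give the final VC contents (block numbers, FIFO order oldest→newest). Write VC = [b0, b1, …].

VC = [16, 21, 18]

0: 0x137 (blk 38, set 6) → MISS  vc=[]
1: 0x87 (blk 16, set 0) → MISS  vc=[]
2: 0x131 (blk 38, set 6) → L1-HIT  vc=[]
3: 0x100 (blk 32, set 0) → MISS  vc=[16]
4: 0x100 (blk 32, set 0) → L1-HIT  vc=[16]
5: 0x102 (blk 32, set 0) → L1-HIT  vc=[16]
6: 0x104 (blk 32, set 0) → L1-HIT  vc=[16]
7: 0x106 (blk 32, set 0) → L1-HIT  vc=[16]
8: 0x12c (blk 37, set 5) → MISS  vc=[16]
9: 0xaf (blk 21, set 5) → MISS  vc=[16, 37]
10: 0xae (blk 21, set 5) → L1-HIT  vc=[16, 37]
11: 0x12e (blk 37, set 5) → VC-HIT  vc=[16, 21]
12: 0x50 (blk 10, set 2) → MISS  vc=[16, 21]
13: 0x94 (blk 18, set 2) → MISS  vc=[16, 21, 10]
14: 0x52 (blk 10, set 2) → VC-HIT  vc=[16, 21, 18]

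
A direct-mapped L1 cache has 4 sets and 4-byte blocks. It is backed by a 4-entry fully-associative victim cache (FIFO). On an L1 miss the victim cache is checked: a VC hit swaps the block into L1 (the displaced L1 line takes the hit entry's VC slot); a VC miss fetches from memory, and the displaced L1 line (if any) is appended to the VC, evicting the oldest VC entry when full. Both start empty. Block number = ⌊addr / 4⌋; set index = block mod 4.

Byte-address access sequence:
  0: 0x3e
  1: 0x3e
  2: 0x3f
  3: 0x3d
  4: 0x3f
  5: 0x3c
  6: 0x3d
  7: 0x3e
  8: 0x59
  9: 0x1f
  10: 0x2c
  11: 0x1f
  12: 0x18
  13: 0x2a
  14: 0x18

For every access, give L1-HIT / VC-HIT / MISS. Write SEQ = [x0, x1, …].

0: 0x3e (blk 15, set 3) → MISS  vc=[]
1: 0x3e (blk 15, set 3) → L1-HIT  vc=[]
2: 0x3f (blk 15, set 3) → L1-HIT  vc=[]
3: 0x3d (blk 15, set 3) → L1-HIT  vc=[]
4: 0x3f (blk 15, set 3) → L1-HIT  vc=[]
5: 0x3c (blk 15, set 3) → L1-HIT  vc=[]
6: 0x3d (blk 15, set 3) → L1-HIT  vc=[]
7: 0x3e (blk 15, set 3) → L1-HIT  vc=[]
8: 0x59 (blk 22, set 2) → MISS  vc=[]
9: 0x1f (blk 7, set 3) → MISS  vc=[15]
10: 0x2c (blk 11, set 3) → MISS  vc=[15, 7]
11: 0x1f (blk 7, set 3) → VC-HIT  vc=[15, 11]
12: 0x18 (blk 6, set 2) → MISS  vc=[15, 11, 22]
13: 0x2a (blk 10, set 2) → MISS  vc=[15, 11, 22, 6]
14: 0x18 (blk 6, set 2) → VC-HIT  vc=[15, 11, 22, 10]

SEQ = [MISS, L1-HIT, L1-HIT, L1-HIT, L1-HIT, L1-HIT, L1-HIT, L1-HIT, MISS, MISS, MISS, VC-HIT, MISS, MISS, VC-HIT]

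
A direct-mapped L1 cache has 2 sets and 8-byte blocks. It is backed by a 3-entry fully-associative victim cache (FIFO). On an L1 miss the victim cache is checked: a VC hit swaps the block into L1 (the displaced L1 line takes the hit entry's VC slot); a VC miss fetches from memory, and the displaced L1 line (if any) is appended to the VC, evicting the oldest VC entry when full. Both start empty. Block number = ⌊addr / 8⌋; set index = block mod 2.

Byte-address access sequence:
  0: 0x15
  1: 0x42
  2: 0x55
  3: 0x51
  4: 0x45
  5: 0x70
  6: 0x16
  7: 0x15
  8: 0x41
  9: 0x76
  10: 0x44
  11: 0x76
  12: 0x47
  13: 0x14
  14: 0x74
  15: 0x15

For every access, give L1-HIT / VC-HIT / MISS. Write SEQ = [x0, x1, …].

#0 0x15→b2/s0 MISS; vc=[]
#1 0x42→b8/s0 MISS; vc=[2]
#2 0x55→b10/s0 MISS; vc=[2,8]
#3 0x51→b10/s0 L1-HIT; vc=[2,8]
#4 0x45→b8/s0 VC-HIT; vc=[2,10]
#5 0x70→b14/s0 MISS; vc=[2,10,8]
#6 0x16→b2/s0 VC-HIT; vc=[14,10,8]
#7 0x15→b2/s0 L1-HIT; vc=[14,10,8]
#8 0x41→b8/s0 VC-HIT; vc=[14,10,2]
#9 0x76→b14/s0 VC-HIT; vc=[8,10,2]
#10 0x44→b8/s0 VC-HIT; vc=[14,10,2]
#11 0x76→b14/s0 VC-HIT; vc=[8,10,2]
#12 0x47→b8/s0 VC-HIT; vc=[14,10,2]
#13 0x14→b2/s0 VC-HIT; vc=[14,10,8]
#14 0x74→b14/s0 VC-HIT; vc=[2,10,8]
#15 0x15→b2/s0 VC-HIT; vc=[14,10,8]

SEQ = [MISS, MISS, MISS, L1-HIT, VC-HIT, MISS, VC-HIT, L1-HIT, VC-HIT, VC-HIT, VC-HIT, VC-HIT, VC-HIT, VC-HIT, VC-HIT, VC-HIT]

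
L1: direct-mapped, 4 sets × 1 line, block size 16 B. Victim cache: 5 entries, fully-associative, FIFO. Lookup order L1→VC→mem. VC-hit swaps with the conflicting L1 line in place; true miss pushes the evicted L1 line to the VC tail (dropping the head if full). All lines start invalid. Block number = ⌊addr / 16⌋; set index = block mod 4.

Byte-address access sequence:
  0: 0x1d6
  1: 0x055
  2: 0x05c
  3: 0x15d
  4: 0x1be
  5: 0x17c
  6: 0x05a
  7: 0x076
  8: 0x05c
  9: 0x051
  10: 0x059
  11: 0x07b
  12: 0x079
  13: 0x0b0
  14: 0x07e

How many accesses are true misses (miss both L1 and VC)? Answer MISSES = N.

  [0] addr=0x1d6 blk=29 s=1: MISS | VC []
  [1] addr=0x55 blk=5 s=1: MISS | VC [29]
  [2] addr=0x5c blk=5 s=1: L1-HIT | VC [29]
  [3] addr=0x15d blk=21 s=1: MISS | VC [29, 5]
  [4] addr=0x1be blk=27 s=3: MISS | VC [29, 5]
  [5] addr=0x17c blk=23 s=3: MISS | VC [29, 5, 27]
  [6] addr=0x5a blk=5 s=1: VC-HIT | VC [29, 21, 27]
  [7] addr=0x76 blk=7 s=3: MISS | VC [29, 21, 27, 23]
  [8] addr=0x5c blk=5 s=1: L1-HIT | VC [29, 21, 27, 23]
  [9] addr=0x51 blk=5 s=1: L1-HIT | VC [29, 21, 27, 23]
  [10] addr=0x59 blk=5 s=1: L1-HIT | VC [29, 21, 27, 23]
  [11] addr=0x7b blk=7 s=3: L1-HIT | VC [29, 21, 27, 23]
  [12] addr=0x79 blk=7 s=3: L1-HIT | VC [29, 21, 27, 23]
  [13] addr=0xb0 blk=11 s=3: MISS | VC [29, 21, 27, 23, 7]
  [14] addr=0x7e blk=7 s=3: VC-HIT | VC [29, 21, 27, 23, 11]

MISSES = 7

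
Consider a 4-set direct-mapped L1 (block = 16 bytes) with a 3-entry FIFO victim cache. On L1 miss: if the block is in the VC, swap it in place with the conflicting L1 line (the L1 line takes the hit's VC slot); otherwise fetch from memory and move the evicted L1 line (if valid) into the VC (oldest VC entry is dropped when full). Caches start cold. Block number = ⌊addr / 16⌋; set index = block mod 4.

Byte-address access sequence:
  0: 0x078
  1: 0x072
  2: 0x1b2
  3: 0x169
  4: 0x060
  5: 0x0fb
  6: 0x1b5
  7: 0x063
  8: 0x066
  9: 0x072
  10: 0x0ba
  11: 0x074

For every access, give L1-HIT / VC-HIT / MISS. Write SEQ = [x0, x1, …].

SEQ = [MISS, L1-HIT, MISS, MISS, MISS, MISS, VC-HIT, L1-HIT, L1-HIT, VC-HIT, MISS, VC-HIT]

#0 0x78→b7/s3 MISS; vc=[]
#1 0x72→b7/s3 L1-HIT; vc=[]
#2 0x1b2→b27/s3 MISS; vc=[7]
#3 0x169→b22/s2 MISS; vc=[7]
#4 0x60→b6/s2 MISS; vc=[7,22]
#5 0xfb→b15/s3 MISS; vc=[7,22,27]
#6 0x1b5→b27/s3 VC-HIT; vc=[7,22,15]
#7 0x63→b6/s2 L1-HIT; vc=[7,22,15]
#8 0x66→b6/s2 L1-HIT; vc=[7,22,15]
#9 0x72→b7/s3 VC-HIT; vc=[27,22,15]
#10 0xba→b11/s3 MISS; vc=[22,15,7]
#11 0x74→b7/s3 VC-HIT; vc=[22,15,11]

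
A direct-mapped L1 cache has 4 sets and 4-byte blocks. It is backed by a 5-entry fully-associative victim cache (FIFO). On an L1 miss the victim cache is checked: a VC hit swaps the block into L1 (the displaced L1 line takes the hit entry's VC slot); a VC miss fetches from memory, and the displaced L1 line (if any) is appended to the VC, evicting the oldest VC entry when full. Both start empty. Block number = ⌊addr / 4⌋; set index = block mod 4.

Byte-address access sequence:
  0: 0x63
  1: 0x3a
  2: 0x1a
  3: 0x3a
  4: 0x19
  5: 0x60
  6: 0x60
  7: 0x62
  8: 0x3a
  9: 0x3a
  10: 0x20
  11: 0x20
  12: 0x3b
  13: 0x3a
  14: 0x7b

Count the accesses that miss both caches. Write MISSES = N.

MISSES = 5

  [0] addr=0x63 blk=24 s=0: MISS | VC []
  [1] addr=0x3a blk=14 s=2: MISS | VC []
  [2] addr=0x1a blk=6 s=2: MISS | VC [14]
  [3] addr=0x3a blk=14 s=2: VC-HIT | VC [6]
  [4] addr=0x19 blk=6 s=2: VC-HIT | VC [14]
  [5] addr=0x60 blk=24 s=0: L1-HIT | VC [14]
  [6] addr=0x60 blk=24 s=0: L1-HIT | VC [14]
  [7] addr=0x62 blk=24 s=0: L1-HIT | VC [14]
  [8] addr=0x3a blk=14 s=2: VC-HIT | VC [6]
  [9] addr=0x3a blk=14 s=2: L1-HIT | VC [6]
  [10] addr=0x20 blk=8 s=0: MISS | VC [6, 24]
  [11] addr=0x20 blk=8 s=0: L1-HIT | VC [6, 24]
  [12] addr=0x3b blk=14 s=2: L1-HIT | VC [6, 24]
  [13] addr=0x3a blk=14 s=2: L1-HIT | VC [6, 24]
  [14] addr=0x7b blk=30 s=2: MISS | VC [6, 24, 14]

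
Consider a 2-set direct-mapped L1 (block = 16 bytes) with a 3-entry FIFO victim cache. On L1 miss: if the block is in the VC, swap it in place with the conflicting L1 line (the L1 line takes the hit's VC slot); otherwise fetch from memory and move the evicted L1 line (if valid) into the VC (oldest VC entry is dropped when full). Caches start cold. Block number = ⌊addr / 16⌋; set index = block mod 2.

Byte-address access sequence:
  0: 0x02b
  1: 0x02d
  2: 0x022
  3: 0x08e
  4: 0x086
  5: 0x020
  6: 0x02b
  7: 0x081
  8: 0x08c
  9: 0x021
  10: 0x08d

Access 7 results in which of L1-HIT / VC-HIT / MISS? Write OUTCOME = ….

OUTCOME = VC-HIT

#0 0x2b→b2/s0 MISS; vc=[]
#1 0x2d→b2/s0 L1-HIT; vc=[]
#2 0x22→b2/s0 L1-HIT; vc=[]
#3 0x8e→b8/s0 MISS; vc=[2]
#4 0x86→b8/s0 L1-HIT; vc=[2]
#5 0x20→b2/s0 VC-HIT; vc=[8]
#6 0x2b→b2/s0 L1-HIT; vc=[8]
#7 0x81→b8/s0 VC-HIT; vc=[2]
#8 0x8c→b8/s0 L1-HIT; vc=[2]
#9 0x21→b2/s0 VC-HIT; vc=[8]
#10 0x8d→b8/s0 VC-HIT; vc=[2]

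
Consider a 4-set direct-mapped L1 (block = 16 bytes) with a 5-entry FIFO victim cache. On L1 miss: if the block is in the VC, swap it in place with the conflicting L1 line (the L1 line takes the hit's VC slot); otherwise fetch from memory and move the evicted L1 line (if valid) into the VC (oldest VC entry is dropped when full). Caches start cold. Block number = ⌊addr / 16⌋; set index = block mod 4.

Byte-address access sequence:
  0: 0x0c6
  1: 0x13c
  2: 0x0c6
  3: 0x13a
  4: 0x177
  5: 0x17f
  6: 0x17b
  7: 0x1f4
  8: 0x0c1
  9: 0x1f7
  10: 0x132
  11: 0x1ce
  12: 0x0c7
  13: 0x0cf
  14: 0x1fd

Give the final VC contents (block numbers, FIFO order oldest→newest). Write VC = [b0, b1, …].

0: 0xc6 (blk 12, set 0) → MISS  vc=[]
1: 0x13c (blk 19, set 3) → MISS  vc=[]
2: 0xc6 (blk 12, set 0) → L1-HIT  vc=[]
3: 0x13a (blk 19, set 3) → L1-HIT  vc=[]
4: 0x177 (blk 23, set 3) → MISS  vc=[19]
5: 0x17f (blk 23, set 3) → L1-HIT  vc=[19]
6: 0x17b (blk 23, set 3) → L1-HIT  vc=[19]
7: 0x1f4 (blk 31, set 3) → MISS  vc=[19, 23]
8: 0xc1 (blk 12, set 0) → L1-HIT  vc=[19, 23]
9: 0x1f7 (blk 31, set 3) → L1-HIT  vc=[19, 23]
10: 0x132 (blk 19, set 3) → VC-HIT  vc=[31, 23]
11: 0x1ce (blk 28, set 0) → MISS  vc=[31, 23, 12]
12: 0xc7 (blk 12, set 0) → VC-HIT  vc=[31, 23, 28]
13: 0xcf (blk 12, set 0) → L1-HIT  vc=[31, 23, 28]
14: 0x1fd (blk 31, set 3) → VC-HIT  vc=[19, 23, 28]

VC = [19, 23, 28]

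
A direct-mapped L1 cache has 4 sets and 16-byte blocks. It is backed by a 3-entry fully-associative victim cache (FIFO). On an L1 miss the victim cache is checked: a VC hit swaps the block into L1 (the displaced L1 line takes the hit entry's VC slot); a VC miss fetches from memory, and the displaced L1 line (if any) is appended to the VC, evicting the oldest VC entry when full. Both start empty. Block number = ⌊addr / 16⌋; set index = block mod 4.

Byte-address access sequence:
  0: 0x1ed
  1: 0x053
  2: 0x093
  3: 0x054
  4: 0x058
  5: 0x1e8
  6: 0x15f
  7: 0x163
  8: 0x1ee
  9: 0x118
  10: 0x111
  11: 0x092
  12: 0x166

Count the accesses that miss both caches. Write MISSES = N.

MISSES = 7

#0 0x1ed→b30/s2 MISS; vc=[]
#1 0x53→b5/s1 MISS; vc=[]
#2 0x93→b9/s1 MISS; vc=[5]
#3 0x54→b5/s1 VC-HIT; vc=[9]
#4 0x58→b5/s1 L1-HIT; vc=[9]
#5 0x1e8→b30/s2 L1-HIT; vc=[9]
#6 0x15f→b21/s1 MISS; vc=[9,5]
#7 0x163→b22/s2 MISS; vc=[9,5,30]
#8 0x1ee→b30/s2 VC-HIT; vc=[9,5,22]
#9 0x118→b17/s1 MISS; vc=[5,22,21]
#10 0x111→b17/s1 L1-HIT; vc=[5,22,21]
#11 0x92→b9/s1 MISS; vc=[22,21,17]
#12 0x166→b22/s2 VC-HIT; vc=[30,21,17]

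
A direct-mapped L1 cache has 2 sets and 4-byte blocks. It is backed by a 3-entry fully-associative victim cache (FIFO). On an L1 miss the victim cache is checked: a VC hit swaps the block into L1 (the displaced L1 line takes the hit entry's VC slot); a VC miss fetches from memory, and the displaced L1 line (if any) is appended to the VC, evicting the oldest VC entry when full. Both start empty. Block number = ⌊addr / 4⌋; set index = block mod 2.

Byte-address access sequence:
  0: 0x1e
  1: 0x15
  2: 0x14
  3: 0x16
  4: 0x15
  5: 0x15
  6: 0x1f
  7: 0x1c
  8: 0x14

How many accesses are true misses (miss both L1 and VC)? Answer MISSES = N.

MISSES = 2

#0 0x1e→b7/s1 MISS; vc=[]
#1 0x15→b5/s1 MISS; vc=[7]
#2 0x14→b5/s1 L1-HIT; vc=[7]
#3 0x16→b5/s1 L1-HIT; vc=[7]
#4 0x15→b5/s1 L1-HIT; vc=[7]
#5 0x15→b5/s1 L1-HIT; vc=[7]
#6 0x1f→b7/s1 VC-HIT; vc=[5]
#7 0x1c→b7/s1 L1-HIT; vc=[5]
#8 0x14→b5/s1 VC-HIT; vc=[7]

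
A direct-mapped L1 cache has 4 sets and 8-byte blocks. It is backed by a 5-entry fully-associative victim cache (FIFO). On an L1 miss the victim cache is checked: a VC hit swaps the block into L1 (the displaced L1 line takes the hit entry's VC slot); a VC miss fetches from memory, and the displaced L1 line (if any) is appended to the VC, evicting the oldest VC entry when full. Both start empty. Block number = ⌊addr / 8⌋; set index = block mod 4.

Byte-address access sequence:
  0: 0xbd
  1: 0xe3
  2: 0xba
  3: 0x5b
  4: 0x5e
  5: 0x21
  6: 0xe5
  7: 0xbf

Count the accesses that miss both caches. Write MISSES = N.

MISSES = 4

#0 0xbd→b23/s3 MISS; vc=[]
#1 0xe3→b28/s0 MISS; vc=[]
#2 0xba→b23/s3 L1-HIT; vc=[]
#3 0x5b→b11/s3 MISS; vc=[23]
#4 0x5e→b11/s3 L1-HIT; vc=[23]
#5 0x21→b4/s0 MISS; vc=[23,28]
#6 0xe5→b28/s0 VC-HIT; vc=[23,4]
#7 0xbf→b23/s3 VC-HIT; vc=[11,4]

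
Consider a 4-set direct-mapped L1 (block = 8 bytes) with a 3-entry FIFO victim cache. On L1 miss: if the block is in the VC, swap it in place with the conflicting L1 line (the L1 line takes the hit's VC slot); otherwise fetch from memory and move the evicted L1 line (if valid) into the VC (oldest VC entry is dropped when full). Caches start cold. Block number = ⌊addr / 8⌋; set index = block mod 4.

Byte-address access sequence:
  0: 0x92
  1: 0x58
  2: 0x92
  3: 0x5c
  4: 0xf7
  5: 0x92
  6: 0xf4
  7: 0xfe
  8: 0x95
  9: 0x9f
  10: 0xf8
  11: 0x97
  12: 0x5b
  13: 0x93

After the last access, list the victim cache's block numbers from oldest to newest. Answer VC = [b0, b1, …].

0: 0x92 (blk 18, set 2) → MISS  vc=[]
1: 0x58 (blk 11, set 3) → MISS  vc=[]
2: 0x92 (blk 18, set 2) → L1-HIT  vc=[]
3: 0x5c (blk 11, set 3) → L1-HIT  vc=[]
4: 0xf7 (blk 30, set 2) → MISS  vc=[18]
5: 0x92 (blk 18, set 2) → VC-HIT  vc=[30]
6: 0xf4 (blk 30, set 2) → VC-HIT  vc=[18]
7: 0xfe (blk 31, set 3) → MISS  vc=[18, 11]
8: 0x95 (blk 18, set 2) → VC-HIT  vc=[30, 11]
9: 0x9f (blk 19, set 3) → MISS  vc=[30, 11, 31]
10: 0xf8 (blk 31, set 3) → VC-HIT  vc=[30, 11, 19]
11: 0x97 (blk 18, set 2) → L1-HIT  vc=[30, 11, 19]
12: 0x5b (blk 11, set 3) → VC-HIT  vc=[30, 31, 19]
13: 0x93 (blk 18, set 2) → L1-HIT  vc=[30, 31, 19]

VC = [30, 31, 19]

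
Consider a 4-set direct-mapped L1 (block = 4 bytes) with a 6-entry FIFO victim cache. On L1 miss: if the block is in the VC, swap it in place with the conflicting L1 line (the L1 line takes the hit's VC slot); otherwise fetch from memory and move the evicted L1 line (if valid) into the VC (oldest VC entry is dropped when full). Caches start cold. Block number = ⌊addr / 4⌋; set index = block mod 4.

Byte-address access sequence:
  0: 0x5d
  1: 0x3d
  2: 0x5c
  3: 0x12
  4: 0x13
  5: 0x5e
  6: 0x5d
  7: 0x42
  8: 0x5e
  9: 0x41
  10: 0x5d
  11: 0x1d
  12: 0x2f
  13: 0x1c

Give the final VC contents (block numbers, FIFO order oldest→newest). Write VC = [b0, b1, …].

0: 0x5d (blk 23, set 3) → MISS  vc=[]
1: 0x3d (blk 15, set 3) → MISS  vc=[23]
2: 0x5c (blk 23, set 3) → VC-HIT  vc=[15]
3: 0x12 (blk 4, set 0) → MISS  vc=[15]
4: 0x13 (blk 4, set 0) → L1-HIT  vc=[15]
5: 0x5e (blk 23, set 3) → L1-HIT  vc=[15]
6: 0x5d (blk 23, set 3) → L1-HIT  vc=[15]
7: 0x42 (blk 16, set 0) → MISS  vc=[15, 4]
8: 0x5e (blk 23, set 3) → L1-HIT  vc=[15, 4]
9: 0x41 (blk 16, set 0) → L1-HIT  vc=[15, 4]
10: 0x5d (blk 23, set 3) → L1-HIT  vc=[15, 4]
11: 0x1d (blk 7, set 3) → MISS  vc=[15, 4, 23]
12: 0x2f (blk 11, set 3) → MISS  vc=[15, 4, 23, 7]
13: 0x1c (blk 7, set 3) → VC-HIT  vc=[15, 4, 23, 11]

VC = [15, 4, 23, 11]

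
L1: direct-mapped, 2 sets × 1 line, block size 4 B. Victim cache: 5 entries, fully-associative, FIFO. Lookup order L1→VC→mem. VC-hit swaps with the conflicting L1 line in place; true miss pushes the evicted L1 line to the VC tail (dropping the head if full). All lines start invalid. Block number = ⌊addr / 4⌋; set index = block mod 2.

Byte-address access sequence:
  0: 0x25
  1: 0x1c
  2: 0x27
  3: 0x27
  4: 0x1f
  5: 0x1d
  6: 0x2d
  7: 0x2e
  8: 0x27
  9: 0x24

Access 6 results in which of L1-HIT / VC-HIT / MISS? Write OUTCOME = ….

OUTCOME = MISS

  [0] addr=0x25 blk=9 s=1: MISS | VC []
  [1] addr=0x1c blk=7 s=1: MISS | VC [9]
  [2] addr=0x27 blk=9 s=1: VC-HIT | VC [7]
  [3] addr=0x27 blk=9 s=1: L1-HIT | VC [7]
  [4] addr=0x1f blk=7 s=1: VC-HIT | VC [9]
  [5] addr=0x1d blk=7 s=1: L1-HIT | VC [9]
  [6] addr=0x2d blk=11 s=1: MISS | VC [9, 7]
  [7] addr=0x2e blk=11 s=1: L1-HIT | VC [9, 7]
  [8] addr=0x27 blk=9 s=1: VC-HIT | VC [11, 7]
  [9] addr=0x24 blk=9 s=1: L1-HIT | VC [11, 7]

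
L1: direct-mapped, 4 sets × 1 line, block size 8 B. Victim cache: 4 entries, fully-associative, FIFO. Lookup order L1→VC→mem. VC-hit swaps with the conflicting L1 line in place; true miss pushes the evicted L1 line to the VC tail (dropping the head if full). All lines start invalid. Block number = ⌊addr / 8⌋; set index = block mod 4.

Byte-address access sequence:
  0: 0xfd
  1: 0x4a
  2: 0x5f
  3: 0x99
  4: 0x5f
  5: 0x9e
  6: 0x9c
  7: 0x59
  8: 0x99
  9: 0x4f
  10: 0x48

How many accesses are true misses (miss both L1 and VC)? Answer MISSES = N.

#0 0xfd→b31/s3 MISS; vc=[]
#1 0x4a→b9/s1 MISS; vc=[]
#2 0x5f→b11/s3 MISS; vc=[31]
#3 0x99→b19/s3 MISS; vc=[31,11]
#4 0x5f→b11/s3 VC-HIT; vc=[31,19]
#5 0x9e→b19/s3 VC-HIT; vc=[31,11]
#6 0x9c→b19/s3 L1-HIT; vc=[31,11]
#7 0x59→b11/s3 VC-HIT; vc=[31,19]
#8 0x99→b19/s3 VC-HIT; vc=[31,11]
#9 0x4f→b9/s1 L1-HIT; vc=[31,11]
#10 0x48→b9/s1 L1-HIT; vc=[31,11]

MISSES = 4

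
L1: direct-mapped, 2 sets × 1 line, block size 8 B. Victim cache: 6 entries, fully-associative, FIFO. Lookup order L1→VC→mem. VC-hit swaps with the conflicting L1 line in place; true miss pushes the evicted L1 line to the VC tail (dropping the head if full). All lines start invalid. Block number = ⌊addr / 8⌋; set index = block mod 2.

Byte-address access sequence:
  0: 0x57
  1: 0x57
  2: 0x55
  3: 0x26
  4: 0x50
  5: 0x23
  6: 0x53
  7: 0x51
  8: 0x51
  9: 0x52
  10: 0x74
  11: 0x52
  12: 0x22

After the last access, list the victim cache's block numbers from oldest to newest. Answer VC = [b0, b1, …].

VC = [10, 14]

0: 0x57 (blk 10, set 0) → MISS  vc=[]
1: 0x57 (blk 10, set 0) → L1-HIT  vc=[]
2: 0x55 (blk 10, set 0) → L1-HIT  vc=[]
3: 0x26 (blk 4, set 0) → MISS  vc=[10]
4: 0x50 (blk 10, set 0) → VC-HIT  vc=[4]
5: 0x23 (blk 4, set 0) → VC-HIT  vc=[10]
6: 0x53 (blk 10, set 0) → VC-HIT  vc=[4]
7: 0x51 (blk 10, set 0) → L1-HIT  vc=[4]
8: 0x51 (blk 10, set 0) → L1-HIT  vc=[4]
9: 0x52 (blk 10, set 0) → L1-HIT  vc=[4]
10: 0x74 (blk 14, set 0) → MISS  vc=[4, 10]
11: 0x52 (blk 10, set 0) → VC-HIT  vc=[4, 14]
12: 0x22 (blk 4, set 0) → VC-HIT  vc=[10, 14]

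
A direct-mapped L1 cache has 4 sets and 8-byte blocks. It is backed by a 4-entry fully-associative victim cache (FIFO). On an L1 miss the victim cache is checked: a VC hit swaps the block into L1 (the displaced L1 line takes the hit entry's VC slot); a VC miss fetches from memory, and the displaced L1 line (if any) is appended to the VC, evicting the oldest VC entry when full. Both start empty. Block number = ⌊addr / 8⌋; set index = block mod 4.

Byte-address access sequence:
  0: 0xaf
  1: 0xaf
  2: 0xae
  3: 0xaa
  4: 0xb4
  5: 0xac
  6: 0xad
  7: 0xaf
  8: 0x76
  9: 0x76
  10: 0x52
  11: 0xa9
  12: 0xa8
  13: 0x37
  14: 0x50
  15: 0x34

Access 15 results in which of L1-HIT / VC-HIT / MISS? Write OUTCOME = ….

  [0] addr=0xaf blk=21 s=1: MISS | VC []
  [1] addr=0xaf blk=21 s=1: L1-HIT | VC []
  [2] addr=0xae blk=21 s=1: L1-HIT | VC []
  [3] addr=0xaa blk=21 s=1: L1-HIT | VC []
  [4] addr=0xb4 blk=22 s=2: MISS | VC []
  [5] addr=0xac blk=21 s=1: L1-HIT | VC []
  [6] addr=0xad blk=21 s=1: L1-HIT | VC []
  [7] addr=0xaf blk=21 s=1: L1-HIT | VC []
  [8] addr=0x76 blk=14 s=2: MISS | VC [22]
  [9] addr=0x76 blk=14 s=2: L1-HIT | VC [22]
  [10] addr=0x52 blk=10 s=2: MISS | VC [22, 14]
  [11] addr=0xa9 blk=21 s=1: L1-HIT | VC [22, 14]
  [12] addr=0xa8 blk=21 s=1: L1-HIT | VC [22, 14]
  [13] addr=0x37 blk=6 s=2: MISS | VC [22, 14, 10]
  [14] addr=0x50 blk=10 s=2: VC-HIT | VC [22, 14, 6]
  [15] addr=0x34 blk=6 s=2: VC-HIT | VC [22, 14, 10]

OUTCOME = VC-HIT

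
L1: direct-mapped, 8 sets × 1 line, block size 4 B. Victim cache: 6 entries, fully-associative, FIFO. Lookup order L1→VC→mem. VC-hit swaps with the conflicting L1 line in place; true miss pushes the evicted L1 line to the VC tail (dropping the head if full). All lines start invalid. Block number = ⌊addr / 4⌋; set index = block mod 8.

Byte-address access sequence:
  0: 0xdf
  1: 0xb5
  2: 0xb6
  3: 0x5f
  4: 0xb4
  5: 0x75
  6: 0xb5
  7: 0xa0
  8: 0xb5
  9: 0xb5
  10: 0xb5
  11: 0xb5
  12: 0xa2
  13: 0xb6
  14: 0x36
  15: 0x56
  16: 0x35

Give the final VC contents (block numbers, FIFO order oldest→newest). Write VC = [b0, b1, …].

VC = [55, 29, 45, 21]

0: 0xdf (blk 55, set 7) → MISS  vc=[]
1: 0xb5 (blk 45, set 5) → MISS  vc=[]
2: 0xb6 (blk 45, set 5) → L1-HIT  vc=[]
3: 0x5f (blk 23, set 7) → MISS  vc=[55]
4: 0xb4 (blk 45, set 5) → L1-HIT  vc=[55]
5: 0x75 (blk 29, set 5) → MISS  vc=[55, 45]
6: 0xb5 (blk 45, set 5) → VC-HIT  vc=[55, 29]
7: 0xa0 (blk 40, set 0) → MISS  vc=[55, 29]
8: 0xb5 (blk 45, set 5) → L1-HIT  vc=[55, 29]
9: 0xb5 (blk 45, set 5) → L1-HIT  vc=[55, 29]
10: 0xb5 (blk 45, set 5) → L1-HIT  vc=[55, 29]
11: 0xb5 (blk 45, set 5) → L1-HIT  vc=[55, 29]
12: 0xa2 (blk 40, set 0) → L1-HIT  vc=[55, 29]
13: 0xb6 (blk 45, set 5) → L1-HIT  vc=[55, 29]
14: 0x36 (blk 13, set 5) → MISS  vc=[55, 29, 45]
15: 0x56 (blk 21, set 5) → MISS  vc=[55, 29, 45, 13]
16: 0x35 (blk 13, set 5) → VC-HIT  vc=[55, 29, 45, 21]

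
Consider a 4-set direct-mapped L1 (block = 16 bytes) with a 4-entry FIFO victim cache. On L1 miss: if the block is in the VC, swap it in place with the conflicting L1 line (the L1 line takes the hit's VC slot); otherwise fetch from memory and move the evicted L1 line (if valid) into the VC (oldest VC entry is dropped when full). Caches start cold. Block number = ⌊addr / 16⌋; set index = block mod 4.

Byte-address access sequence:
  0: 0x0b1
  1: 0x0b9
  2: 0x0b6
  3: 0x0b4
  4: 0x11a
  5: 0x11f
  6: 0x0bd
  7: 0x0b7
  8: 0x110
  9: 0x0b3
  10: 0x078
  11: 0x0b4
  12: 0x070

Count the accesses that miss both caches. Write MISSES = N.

#0 0xb1→b11/s3 MISS; vc=[]
#1 0xb9→b11/s3 L1-HIT; vc=[]
#2 0xb6→b11/s3 L1-HIT; vc=[]
#3 0xb4→b11/s3 L1-HIT; vc=[]
#4 0x11a→b17/s1 MISS; vc=[]
#5 0x11f→b17/s1 L1-HIT; vc=[]
#6 0xbd→b11/s3 L1-HIT; vc=[]
#7 0xb7→b11/s3 L1-HIT; vc=[]
#8 0x110→b17/s1 L1-HIT; vc=[]
#9 0xb3→b11/s3 L1-HIT; vc=[]
#10 0x78→b7/s3 MISS; vc=[11]
#11 0xb4→b11/s3 VC-HIT; vc=[7]
#12 0x70→b7/s3 VC-HIT; vc=[11]

MISSES = 3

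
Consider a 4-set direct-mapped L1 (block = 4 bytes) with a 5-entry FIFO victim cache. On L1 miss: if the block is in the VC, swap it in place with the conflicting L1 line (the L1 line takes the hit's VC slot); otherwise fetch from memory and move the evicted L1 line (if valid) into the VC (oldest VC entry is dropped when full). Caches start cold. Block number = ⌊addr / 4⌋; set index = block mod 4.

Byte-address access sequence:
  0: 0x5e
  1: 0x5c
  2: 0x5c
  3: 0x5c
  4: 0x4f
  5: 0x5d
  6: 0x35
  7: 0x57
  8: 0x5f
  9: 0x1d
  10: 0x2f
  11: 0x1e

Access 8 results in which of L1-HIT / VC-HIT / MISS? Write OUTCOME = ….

#0 0x5e→b23/s3 MISS; vc=[]
#1 0x5c→b23/s3 L1-HIT; vc=[]
#2 0x5c→b23/s3 L1-HIT; vc=[]
#3 0x5c→b23/s3 L1-HIT; vc=[]
#4 0x4f→b19/s3 MISS; vc=[23]
#5 0x5d→b23/s3 VC-HIT; vc=[19]
#6 0x35→b13/s1 MISS; vc=[19]
#7 0x57→b21/s1 MISS; vc=[19,13]
#8 0x5f→b23/s3 L1-HIT; vc=[19,13]
#9 0x1d→b7/s3 MISS; vc=[19,13,23]
#10 0x2f→b11/s3 MISS; vc=[19,13,23,7]
#11 0x1e→b7/s3 VC-HIT; vc=[19,13,23,11]

OUTCOME = L1-HIT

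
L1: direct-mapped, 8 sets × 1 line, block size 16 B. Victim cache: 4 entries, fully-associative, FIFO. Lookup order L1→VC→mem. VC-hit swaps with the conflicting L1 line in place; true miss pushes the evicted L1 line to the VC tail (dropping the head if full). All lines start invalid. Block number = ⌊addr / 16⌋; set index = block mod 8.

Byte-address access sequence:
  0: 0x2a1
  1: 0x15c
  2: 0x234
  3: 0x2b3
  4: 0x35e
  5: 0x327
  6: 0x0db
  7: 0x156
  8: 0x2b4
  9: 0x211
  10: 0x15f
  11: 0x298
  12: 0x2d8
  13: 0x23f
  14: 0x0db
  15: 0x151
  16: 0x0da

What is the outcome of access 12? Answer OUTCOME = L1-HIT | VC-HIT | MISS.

OUTCOME = MISS

  [0] addr=0x2a1 blk=42 s=2: MISS | VC []
  [1] addr=0x15c blk=21 s=5: MISS | VC []
  [2] addr=0x234 blk=35 s=3: MISS | VC []
  [3] addr=0x2b3 blk=43 s=3: MISS | VC [35]
  [4] addr=0x35e blk=53 s=5: MISS | VC [35, 21]
  [5] addr=0x327 blk=50 s=2: MISS | VC [35, 21, 42]
  [6] addr=0xdb blk=13 s=5: MISS | VC [35, 21, 42, 53]
  [7] addr=0x156 blk=21 s=5: VC-HIT | VC [35, 13, 42, 53]
  [8] addr=0x2b4 blk=43 s=3: L1-HIT | VC [35, 13, 42, 53]
  [9] addr=0x211 blk=33 s=1: MISS | VC [35, 13, 42, 53]
  [10] addr=0x15f blk=21 s=5: L1-HIT | VC [35, 13, 42, 53]
  [11] addr=0x298 blk=41 s=1: MISS | VC [13, 42, 53, 33]
  [12] addr=0x2d8 blk=45 s=5: MISS | VC [42, 53, 33, 21]
  [13] addr=0x23f blk=35 s=3: MISS | VC [53, 33, 21, 43]
  [14] addr=0xdb blk=13 s=5: MISS | VC [33, 21, 43, 45]
  [15] addr=0x151 blk=21 s=5: VC-HIT | VC [33, 13, 43, 45]
  [16] addr=0xda blk=13 s=5: VC-HIT | VC [33, 21, 43, 45]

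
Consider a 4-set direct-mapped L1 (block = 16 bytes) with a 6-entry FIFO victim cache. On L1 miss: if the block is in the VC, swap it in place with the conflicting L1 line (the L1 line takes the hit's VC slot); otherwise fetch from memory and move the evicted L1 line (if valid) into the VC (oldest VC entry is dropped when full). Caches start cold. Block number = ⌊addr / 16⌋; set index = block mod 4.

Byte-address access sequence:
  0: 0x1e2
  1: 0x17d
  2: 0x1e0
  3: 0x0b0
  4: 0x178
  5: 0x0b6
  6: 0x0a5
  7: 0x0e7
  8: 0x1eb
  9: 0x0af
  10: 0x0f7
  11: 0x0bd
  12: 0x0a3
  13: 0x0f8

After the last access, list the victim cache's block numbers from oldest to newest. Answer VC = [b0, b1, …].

VC = [23, 14, 30, 11]

0: 0x1e2 (blk 30, set 2) → MISS  vc=[]
1: 0x17d (blk 23, set 3) → MISS  vc=[]
2: 0x1e0 (blk 30, set 2) → L1-HIT  vc=[]
3: 0xb0 (blk 11, set 3) → MISS  vc=[23]
4: 0x178 (blk 23, set 3) → VC-HIT  vc=[11]
5: 0xb6 (blk 11, set 3) → VC-HIT  vc=[23]
6: 0xa5 (blk 10, set 2) → MISS  vc=[23, 30]
7: 0xe7 (blk 14, set 2) → MISS  vc=[23, 30, 10]
8: 0x1eb (blk 30, set 2) → VC-HIT  vc=[23, 14, 10]
9: 0xaf (blk 10, set 2) → VC-HIT  vc=[23, 14, 30]
10: 0xf7 (blk 15, set 3) → MISS  vc=[23, 14, 30, 11]
11: 0xbd (blk 11, set 3) → VC-HIT  vc=[23, 14, 30, 15]
12: 0xa3 (blk 10, set 2) → L1-HIT  vc=[23, 14, 30, 15]
13: 0xf8 (blk 15, set 3) → VC-HIT  vc=[23, 14, 30, 11]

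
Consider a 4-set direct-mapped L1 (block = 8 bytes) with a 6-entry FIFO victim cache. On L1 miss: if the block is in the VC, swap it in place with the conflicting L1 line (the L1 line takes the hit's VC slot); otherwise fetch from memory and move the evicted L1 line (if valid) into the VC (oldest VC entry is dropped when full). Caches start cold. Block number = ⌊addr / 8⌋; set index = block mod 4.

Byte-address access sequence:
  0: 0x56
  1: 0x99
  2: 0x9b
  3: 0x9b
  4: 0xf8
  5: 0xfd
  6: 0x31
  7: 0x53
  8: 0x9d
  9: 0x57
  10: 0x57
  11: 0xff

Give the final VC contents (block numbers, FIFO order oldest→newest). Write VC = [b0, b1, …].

0: 0x56 (blk 10, set 2) → MISS  vc=[]
1: 0x99 (blk 19, set 3) → MISS  vc=[]
2: 0x9b (blk 19, set 3) → L1-HIT  vc=[]
3: 0x9b (blk 19, set 3) → L1-HIT  vc=[]
4: 0xf8 (blk 31, set 3) → MISS  vc=[19]
5: 0xfd (blk 31, set 3) → L1-HIT  vc=[19]
6: 0x31 (blk 6, set 2) → MISS  vc=[19, 10]
7: 0x53 (blk 10, set 2) → VC-HIT  vc=[19, 6]
8: 0x9d (blk 19, set 3) → VC-HIT  vc=[31, 6]
9: 0x57 (blk 10, set 2) → L1-HIT  vc=[31, 6]
10: 0x57 (blk 10, set 2) → L1-HIT  vc=[31, 6]
11: 0xff (blk 31, set 3) → VC-HIT  vc=[19, 6]

VC = [19, 6]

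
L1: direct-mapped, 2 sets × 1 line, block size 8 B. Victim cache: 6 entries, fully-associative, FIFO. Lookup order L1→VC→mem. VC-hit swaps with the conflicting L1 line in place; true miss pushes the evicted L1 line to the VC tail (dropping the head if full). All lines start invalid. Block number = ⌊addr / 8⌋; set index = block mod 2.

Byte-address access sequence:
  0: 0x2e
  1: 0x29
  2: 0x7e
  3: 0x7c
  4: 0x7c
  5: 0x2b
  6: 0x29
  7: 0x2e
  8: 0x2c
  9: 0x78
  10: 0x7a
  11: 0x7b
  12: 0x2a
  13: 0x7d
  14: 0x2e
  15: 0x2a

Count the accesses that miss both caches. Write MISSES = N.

#0 0x2e→b5/s1 MISS; vc=[]
#1 0x29→b5/s1 L1-HIT; vc=[]
#2 0x7e→b15/s1 MISS; vc=[5]
#3 0x7c→b15/s1 L1-HIT; vc=[5]
#4 0x7c→b15/s1 L1-HIT; vc=[5]
#5 0x2b→b5/s1 VC-HIT; vc=[15]
#6 0x29→b5/s1 L1-HIT; vc=[15]
#7 0x2e→b5/s1 L1-HIT; vc=[15]
#8 0x2c→b5/s1 L1-HIT; vc=[15]
#9 0x78→b15/s1 VC-HIT; vc=[5]
#10 0x7a→b15/s1 L1-HIT; vc=[5]
#11 0x7b→b15/s1 L1-HIT; vc=[5]
#12 0x2a→b5/s1 VC-HIT; vc=[15]
#13 0x7d→b15/s1 VC-HIT; vc=[5]
#14 0x2e→b5/s1 VC-HIT; vc=[15]
#15 0x2a→b5/s1 L1-HIT; vc=[15]

MISSES = 2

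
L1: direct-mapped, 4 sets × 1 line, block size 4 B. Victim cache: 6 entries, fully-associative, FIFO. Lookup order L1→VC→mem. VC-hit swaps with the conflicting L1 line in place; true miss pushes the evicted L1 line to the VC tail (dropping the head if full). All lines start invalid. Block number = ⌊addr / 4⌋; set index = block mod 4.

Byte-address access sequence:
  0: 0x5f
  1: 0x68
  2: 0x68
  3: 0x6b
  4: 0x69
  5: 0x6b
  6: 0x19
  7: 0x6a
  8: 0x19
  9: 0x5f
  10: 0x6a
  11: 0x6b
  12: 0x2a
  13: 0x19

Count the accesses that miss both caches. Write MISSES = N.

0: 0x5f (blk 23, set 3) → MISS  vc=[]
1: 0x68 (blk 26, set 2) → MISS  vc=[]
2: 0x68 (blk 26, set 2) → L1-HIT  vc=[]
3: 0x6b (blk 26, set 2) → L1-HIT  vc=[]
4: 0x69 (blk 26, set 2) → L1-HIT  vc=[]
5: 0x6b (blk 26, set 2) → L1-HIT  vc=[]
6: 0x19 (blk 6, set 2) → MISS  vc=[26]
7: 0x6a (blk 26, set 2) → VC-HIT  vc=[6]
8: 0x19 (blk 6, set 2) → VC-HIT  vc=[26]
9: 0x5f (blk 23, set 3) → L1-HIT  vc=[26]
10: 0x6a (blk 26, set 2) → VC-HIT  vc=[6]
11: 0x6b (blk 26, set 2) → L1-HIT  vc=[6]
12: 0x2a (blk 10, set 2) → MISS  vc=[6, 26]
13: 0x19 (blk 6, set 2) → VC-HIT  vc=[10, 26]

MISSES = 4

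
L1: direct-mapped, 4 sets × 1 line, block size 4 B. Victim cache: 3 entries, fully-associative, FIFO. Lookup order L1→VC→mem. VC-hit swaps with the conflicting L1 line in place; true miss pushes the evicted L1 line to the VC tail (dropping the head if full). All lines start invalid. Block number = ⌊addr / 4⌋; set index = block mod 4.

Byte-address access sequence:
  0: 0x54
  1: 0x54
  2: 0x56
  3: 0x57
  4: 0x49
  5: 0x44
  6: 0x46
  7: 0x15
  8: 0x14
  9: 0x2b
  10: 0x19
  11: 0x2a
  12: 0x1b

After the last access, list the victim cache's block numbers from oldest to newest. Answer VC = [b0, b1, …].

#0 0x54→b21/s1 MISS; vc=[]
#1 0x54→b21/s1 L1-HIT; vc=[]
#2 0x56→b21/s1 L1-HIT; vc=[]
#3 0x57→b21/s1 L1-HIT; vc=[]
#4 0x49→b18/s2 MISS; vc=[]
#5 0x44→b17/s1 MISS; vc=[21]
#6 0x46→b17/s1 L1-HIT; vc=[21]
#7 0x15→b5/s1 MISS; vc=[21,17]
#8 0x14→b5/s1 L1-HIT; vc=[21,17]
#9 0x2b→b10/s2 MISS; vc=[21,17,18]
#10 0x19→b6/s2 MISS; vc=[17,18,10]
#11 0x2a→b10/s2 VC-HIT; vc=[17,18,6]
#12 0x1b→b6/s2 VC-HIT; vc=[17,18,10]

VC = [17, 18, 10]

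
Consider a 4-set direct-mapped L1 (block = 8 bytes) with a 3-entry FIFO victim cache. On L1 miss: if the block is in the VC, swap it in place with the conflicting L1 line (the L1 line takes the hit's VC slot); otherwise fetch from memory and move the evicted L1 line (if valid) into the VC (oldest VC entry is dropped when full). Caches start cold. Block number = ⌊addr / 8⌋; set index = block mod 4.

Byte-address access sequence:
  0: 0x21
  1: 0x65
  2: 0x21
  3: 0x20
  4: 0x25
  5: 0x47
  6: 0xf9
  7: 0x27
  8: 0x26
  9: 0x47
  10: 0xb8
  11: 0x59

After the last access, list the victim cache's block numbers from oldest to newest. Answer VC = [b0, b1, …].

VC = [4, 31, 23]

#0 0x21→b4/s0 MISS; vc=[]
#1 0x65→b12/s0 MISS; vc=[4]
#2 0x21→b4/s0 VC-HIT; vc=[12]
#3 0x20→b4/s0 L1-HIT; vc=[12]
#4 0x25→b4/s0 L1-HIT; vc=[12]
#5 0x47→b8/s0 MISS; vc=[12,4]
#6 0xf9→b31/s3 MISS; vc=[12,4]
#7 0x27→b4/s0 VC-HIT; vc=[12,8]
#8 0x26→b4/s0 L1-HIT; vc=[12,8]
#9 0x47→b8/s0 VC-HIT; vc=[12,4]
#10 0xb8→b23/s3 MISS; vc=[12,4,31]
#11 0x59→b11/s3 MISS; vc=[4,31,23]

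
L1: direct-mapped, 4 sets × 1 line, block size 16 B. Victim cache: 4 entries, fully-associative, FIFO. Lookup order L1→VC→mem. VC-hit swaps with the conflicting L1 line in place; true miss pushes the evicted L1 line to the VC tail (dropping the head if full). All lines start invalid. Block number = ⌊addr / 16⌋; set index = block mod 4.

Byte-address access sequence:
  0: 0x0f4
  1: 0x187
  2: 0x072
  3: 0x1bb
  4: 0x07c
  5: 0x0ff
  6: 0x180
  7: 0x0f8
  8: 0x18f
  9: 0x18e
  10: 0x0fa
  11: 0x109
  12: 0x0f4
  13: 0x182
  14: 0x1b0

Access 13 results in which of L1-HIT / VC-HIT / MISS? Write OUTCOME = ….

0: 0xf4 (blk 15, set 3) → MISS  vc=[]
1: 0x187 (blk 24, set 0) → MISS  vc=[]
2: 0x72 (blk 7, set 3) → MISS  vc=[15]
3: 0x1bb (blk 27, set 3) → MISS  vc=[15, 7]
4: 0x7c (blk 7, set 3) → VC-HIT  vc=[15, 27]
5: 0xff (blk 15, set 3) → VC-HIT  vc=[7, 27]
6: 0x180 (blk 24, set 0) → L1-HIT  vc=[7, 27]
7: 0xf8 (blk 15, set 3) → L1-HIT  vc=[7, 27]
8: 0x18f (blk 24, set 0) → L1-HIT  vc=[7, 27]
9: 0x18e (blk 24, set 0) → L1-HIT  vc=[7, 27]
10: 0xfa (blk 15, set 3) → L1-HIT  vc=[7, 27]
11: 0x109 (blk 16, set 0) → MISS  vc=[7, 27, 24]
12: 0xf4 (blk 15, set 3) → L1-HIT  vc=[7, 27, 24]
13: 0x182 (blk 24, set 0) → VC-HIT  vc=[7, 27, 16]
14: 0x1b0 (blk 27, set 3) → VC-HIT  vc=[7, 15, 16]

OUTCOME = VC-HIT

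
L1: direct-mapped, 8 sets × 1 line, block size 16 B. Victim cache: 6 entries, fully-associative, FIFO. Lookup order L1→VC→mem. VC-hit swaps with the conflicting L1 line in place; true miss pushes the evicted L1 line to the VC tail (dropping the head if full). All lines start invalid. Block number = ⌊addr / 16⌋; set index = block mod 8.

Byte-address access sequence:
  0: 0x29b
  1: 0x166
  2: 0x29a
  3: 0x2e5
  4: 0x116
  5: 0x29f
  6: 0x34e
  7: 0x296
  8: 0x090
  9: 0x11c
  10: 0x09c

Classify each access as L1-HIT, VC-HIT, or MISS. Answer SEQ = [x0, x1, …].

SEQ = [MISS, MISS, L1-HIT, MISS, MISS, VC-HIT, MISS, L1-HIT, MISS, VC-HIT, VC-HIT]

  [0] addr=0x29b blk=41 s=1: MISS | VC []
  [1] addr=0x166 blk=22 s=6: MISS | VC []
  [2] addr=0x29a blk=41 s=1: L1-HIT | VC []
  [3] addr=0x2e5 blk=46 s=6: MISS | VC [22]
  [4] addr=0x116 blk=17 s=1: MISS | VC [22, 41]
  [5] addr=0x29f blk=41 s=1: VC-HIT | VC [22, 17]
  [6] addr=0x34e blk=52 s=4: MISS | VC [22, 17]
  [7] addr=0x296 blk=41 s=1: L1-HIT | VC [22, 17]
  [8] addr=0x90 blk=9 s=1: MISS | VC [22, 17, 41]
  [9] addr=0x11c blk=17 s=1: VC-HIT | VC [22, 9, 41]
  [10] addr=0x9c blk=9 s=1: VC-HIT | VC [22, 17, 41]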